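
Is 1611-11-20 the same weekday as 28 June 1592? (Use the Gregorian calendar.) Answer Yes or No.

From Jun 28, 1592 to Nov 20, 1611 is 7084 days.
7084 mod 7 = 0, so they are the same weekday.
(Jun 28, 1592 is a Sunday; Nov 20, 1611 is a Sunday.)

Yes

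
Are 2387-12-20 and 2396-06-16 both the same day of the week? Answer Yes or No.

Yes

From Dec 20, 2387 to Jun 16, 2396 is 3101 days.
3101 mod 7 = 0, so they are the same weekday.
(Dec 20, 2387 is a Sunday; Jun 16, 2396 is a Sunday.)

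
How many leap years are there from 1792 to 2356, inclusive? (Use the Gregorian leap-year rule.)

137

Multiples of 4 in [1792,2356]: 142.
Of those, multiples of 100: 6 (not leap unless ÷400).
Multiples of 400: 1.
Leap years = 142 − 6 + 1 = 137.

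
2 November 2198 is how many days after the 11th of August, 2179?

7023

Aug 11, 2179 → Aug 11, 2180: 366 days (Feb 29, 2180 is in that span).
Aug 11, 2180 → Aug 11, 2181: 365 days.
Aug 11, 2181 → Aug 11, 2182: 365 days.
Aug 11, 2182 → Aug 11, 2183: 365 days.
Aug 11, 2183 → Aug 11, 2184: 366 days (Feb 29, 2184 is in that span).
Aug 11, 2184 → Aug 11, 2185: 365 days.
Aug 11, 2185 → Aug 11, 2186: 365 days.
Aug 11, 2186 → Aug 11, 2187: 365 days.
Aug 11, 2187 → Aug 11, 2188: 366 days (Feb 29, 2188 is in that span).
Aug 11, 2188 → Aug 11, 2189: 365 days.
Aug 11, 2189 → Aug 11, 2190: 365 days.
Aug 11, 2190 → Aug 11, 2191: 365 days.
Aug 11, 2191 → Aug 11, 2192: 366 days (Feb 29, 2192 is in that span).
Aug 11, 2192 → Aug 11, 2193: 365 days.
Aug 11, 2193 → Aug 11, 2194: 365 days.
Aug 11, 2194 → Aug 11, 2195: 365 days.
Aug 11, 2195 → Aug 11, 2196: 366 days (Feb 29, 2196 is in that span).
Aug 11, 2196 → Aug 11, 2197: 365 days.
Aug 11, 2197 → Aug 11, 2198: 365 days.
Aug 11, 2198 → Sep 11, 2198: 31 days (August has 31).
Sep 11, 2198 → Oct 11, 2198: 30 days (September has 30).
Oct 11, 2198 → Nov 2, 2198: 22 days.
Total: 7023 days.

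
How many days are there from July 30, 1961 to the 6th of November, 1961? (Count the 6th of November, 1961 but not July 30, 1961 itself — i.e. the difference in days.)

99

Jul 30, 1961 → Aug 30, 1961: 31 days (July has 31).
Aug 30, 1961 → Sep 30, 1961: 31 days (August has 31).
Sep 30, 1961 → Oct 30, 1961: 30 days (September has 30).
Oct 30, 1961 → Nov 6, 1961: 7 days.
Total: 99 days.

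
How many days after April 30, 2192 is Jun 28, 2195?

1154

Apr 30, 2192 → Apr 30, 2193: 365 days.
Apr 30, 2193 → Apr 30, 2194: 365 days.
Apr 30, 2194 → Apr 30, 2195: 365 days.
Apr 30, 2195 → May 30, 2195: 30 days (April has 30).
May 30, 2195 → Jun 28, 2195: 29 days.
Total: 1154 days.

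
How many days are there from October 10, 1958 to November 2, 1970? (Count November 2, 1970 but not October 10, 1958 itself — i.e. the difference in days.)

4406

Oct 10, 1958 → Oct 10, 1959: 365 days.
Oct 10, 1959 → Oct 10, 1960: 366 days (Feb 29, 1960 is in that span).
Oct 10, 1960 → Oct 10, 1961: 365 days.
Oct 10, 1961 → Oct 10, 1962: 365 days.
Oct 10, 1962 → Oct 10, 1963: 365 days.
Oct 10, 1963 → Oct 10, 1964: 366 days (Feb 29, 1964 is in that span).
Oct 10, 1964 → Oct 10, 1965: 365 days.
Oct 10, 1965 → Oct 10, 1966: 365 days.
Oct 10, 1966 → Oct 10, 1967: 365 days.
Oct 10, 1967 → Oct 10, 1968: 366 days (Feb 29, 1968 is in that span).
Oct 10, 1968 → Oct 10, 1969: 365 days.
Oct 10, 1969 → Nov 10, 1969: 31 days (October has 31).
Nov 10, 1969 → Dec 10, 1969: 30 days (November has 30).
Dec 10, 1969 → Jan 10, 1970: 31 days (December has 31).
Jan 10, 1970 → Feb 10, 1970: 31 days (January has 31).
Feb 10, 1970 → Mar 10, 1970: 28 days (February has 28).
Mar 10, 1970 → Apr 10, 1970: 31 days (March has 31).
Apr 10, 1970 → May 10, 1970: 30 days (April has 30).
May 10, 1970 → Jun 10, 1970: 31 days (May has 31).
Jun 10, 1970 → Jul 10, 1970: 30 days (June has 30).
Jul 10, 1970 → Aug 10, 1970: 31 days (July has 31).
Aug 10, 1970 → Sep 10, 1970: 31 days (August has 31).
Sep 10, 1970 → Oct 10, 1970: 30 days (September has 30).
Oct 10, 1970 → Nov 2, 1970: 23 days.
Total: 4406 days.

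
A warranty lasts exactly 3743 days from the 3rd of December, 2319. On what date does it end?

March 3, 2330

+366 (one year; includes Feb 29, 2320) → Dec 3, 2320 (3377 left).
+365 (one year) → Dec 3, 2321 (3012 left).
+365 (one year) → Dec 3, 2322 (2647 left).
+365 (one year) → Dec 3, 2323 (2282 left).
+366 (one year; includes Feb 29, 2324) → Dec 3, 2324 (1916 left).
+365 (one year) → Dec 3, 2325 (1551 left).
+365 (one year) → Dec 3, 2326 (1186 left).
+365 (one year) → Dec 3, 2327 (821 left).
+366 (one year; includes Feb 29, 2328) → Dec 3, 2328 (455 left).
+365 (one year) → Dec 3, 2329 (90 left).
Dec has 31 days: +29 → Jan 1, 2330 (61 left).
Jan has 31 days: +31 → Feb 1, 2330 (30 left).
Feb has 28 days: +28 → Mar 1, 2330 (2 left).
+2 → Mar 3, 2330.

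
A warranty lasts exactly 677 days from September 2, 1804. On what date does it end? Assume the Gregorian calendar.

July 11, 1806

+365 (one year) → Sep 2, 1805 (312 left).
Sep has 30 days: +29 → Oct 1, 1805 (283 left).
Oct has 31 days: +31 → Nov 1, 1805 (252 left).
Nov has 30 days: +30 → Dec 1, 1805 (222 left).
Dec has 31 days: +31 → Jan 1, 1806 (191 left).
Jan has 31 days: +31 → Feb 1, 1806 (160 left).
Feb has 28 days: +28 → Mar 1, 1806 (132 left).
Mar has 31 days: +31 → Apr 1, 1806 (101 left).
Apr has 30 days: +30 → May 1, 1806 (71 left).
May has 31 days: +31 → Jun 1, 1806 (40 left).
Jun has 30 days: +30 → Jul 1, 1806 (10 left).
+10 → Jul 11, 1806.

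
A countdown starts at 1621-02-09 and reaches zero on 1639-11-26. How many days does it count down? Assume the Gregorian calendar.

6864

Feb 9, 1621 → Feb 9, 1622: 365 days.
Feb 9, 1622 → Feb 9, 1623: 365 days.
Feb 9, 1623 → Feb 9, 1624: 365 days.
Feb 9, 1624 → Feb 9, 1625: 366 days (Feb 29, 1624 is in that span).
Feb 9, 1625 → Feb 9, 1626: 365 days.
Feb 9, 1626 → Feb 9, 1627: 365 days.
Feb 9, 1627 → Feb 9, 1628: 365 days.
Feb 9, 1628 → Feb 9, 1629: 366 days (Feb 29, 1628 is in that span).
Feb 9, 1629 → Feb 9, 1630: 365 days.
Feb 9, 1630 → Feb 9, 1631: 365 days.
Feb 9, 1631 → Feb 9, 1632: 365 days.
Feb 9, 1632 → Feb 9, 1633: 366 days (Feb 29, 1632 is in that span).
Feb 9, 1633 → Feb 9, 1634: 365 days.
Feb 9, 1634 → Feb 9, 1635: 365 days.
Feb 9, 1635 → Feb 9, 1636: 365 days.
Feb 9, 1636 → Feb 9, 1637: 366 days (Feb 29, 1636 is in that span).
Feb 9, 1637 → Feb 9, 1638: 365 days.
Feb 9, 1638 → Feb 9, 1639: 365 days.
Feb 9, 1639 → Mar 9, 1639: 28 days (February has 28).
Mar 9, 1639 → Apr 9, 1639: 31 days (March has 31).
Apr 9, 1639 → May 9, 1639: 30 days (April has 30).
May 9, 1639 → Jun 9, 1639: 31 days (May has 31).
Jun 9, 1639 → Jul 9, 1639: 30 days (June has 30).
Jul 9, 1639 → Aug 9, 1639: 31 days (July has 31).
Aug 9, 1639 → Sep 9, 1639: 31 days (August has 31).
Sep 9, 1639 → Oct 9, 1639: 30 days (September has 30).
Oct 9, 1639 → Nov 9, 1639: 31 days (October has 31).
Nov 9, 1639 → Nov 26, 1639: 17 days.
Total: 6864 days.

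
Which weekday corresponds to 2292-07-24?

Doomsday rule: the anchor day for the 2200s is Friday. For year 92: 92÷12 = 7 r 8, and 8÷4 = 2, so 7+8+2 = 17.
Friday + 17 ≡ Monday — that's 2292's doomsday.
In July the doomsday date is Jul 11.
Jul 24 is 13 days after Jul 11; 13 mod 7 = 6, so Monday + 6 = Sunday.

Sunday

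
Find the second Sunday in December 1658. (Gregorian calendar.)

December 8, 1658

December 1, 1658 is a Sunday.
The first Sunday is therefore December 1 (same day).
The second Sunday is 1 + 1×7 = December 8.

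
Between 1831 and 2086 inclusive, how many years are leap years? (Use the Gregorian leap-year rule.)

63

Multiples of 4 in [1831,2086]: 64.
Of those, multiples of 100: 2 (not leap unless ÷400).
Multiples of 400: 1.
Leap years = 64 − 2 + 1 = 63.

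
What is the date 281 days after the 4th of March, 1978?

December 10, 1978

Mar has 31 days: +28 → Apr 1, 1978 (253 left).
Apr has 30 days: +30 → May 1, 1978 (223 left).
May has 31 days: +31 → Jun 1, 1978 (192 left).
Jun has 30 days: +30 → Jul 1, 1978 (162 left).
Jul has 31 days: +31 → Aug 1, 1978 (131 left).
Aug has 31 days: +31 → Sep 1, 1978 (100 left).
Sep has 30 days: +30 → Oct 1, 1978 (70 left).
Oct has 31 days: +31 → Nov 1, 1978 (39 left).
Nov has 30 days: +30 → Dec 1, 1978 (9 left).
+9 → Dec 10, 1978.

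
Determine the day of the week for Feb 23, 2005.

Doomsday rule: the anchor day for the 2000s is Tuesday. For year 05: 5÷12 = 0 r 5, and 5÷4 = 1, so 0+5+1 = 6.
Tuesday + 6 ≡ Monday — that's 2005's doomsday.
In February the doomsday date is Feb 28 (2005 is not a leap year).
Feb 23 is 5 days before Feb 28; 5 mod 7 = 5, so Monday − 5 = Wednesday.

Wednesday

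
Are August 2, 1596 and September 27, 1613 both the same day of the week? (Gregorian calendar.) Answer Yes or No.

Yes

From Aug 2, 1596 to Sep 27, 1613 is 6265 days.
6265 mod 7 = 0, so they are the same weekday.
(Aug 2, 1596 is a Friday; Sep 27, 1613 is a Friday.)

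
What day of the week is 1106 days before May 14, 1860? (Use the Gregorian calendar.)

Monday

First find the weekday of May 14, 1860. Doomsday rule: the anchor day for the 1800s is Friday. For year 60: 60÷12 = 5 r 0, and 0÷4 = 0, so 5+0+0 = 5.
Friday + 5 ≡ Wednesday — that's 1860's doomsday.
In May the doomsday date is May 9.
May 14 is 5 days after May 9; 5 mod 7 = 5, so Wednesday + 5 = Monday.
1106 mod 7 = 0, so 1106 days before a Monday is Monday − 0 = Monday.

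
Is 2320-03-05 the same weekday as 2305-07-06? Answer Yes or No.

No

From Jul 6, 2305 to Mar 5, 2320 is 5356 days.
5356 mod 7 = 1, so they are different weekdays.
(Jul 6, 2305 is a Thursday; Mar 5, 2320 is a Friday.)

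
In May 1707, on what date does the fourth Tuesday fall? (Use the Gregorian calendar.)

May 24, 1707

May 1, 1707 is a Sunday.
The first Tuesday is therefore May 3 (2 days later).
The fourth Tuesday is 3 + 3×7 = May 24.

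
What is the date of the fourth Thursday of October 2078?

October 1, 2078 is a Saturday.
The first Thursday is therefore October 6 (5 days later).
The fourth Thursday is 6 + 3×7 = October 27.

October 27, 2078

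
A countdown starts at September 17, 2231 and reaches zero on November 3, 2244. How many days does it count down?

4796

Sep 17, 2231 → Sep 17, 2232: 366 days (Feb 29, 2232 is in that span).
Sep 17, 2232 → Sep 17, 2233: 365 days.
Sep 17, 2233 → Sep 17, 2234: 365 days.
Sep 17, 2234 → Sep 17, 2235: 365 days.
Sep 17, 2235 → Sep 17, 2236: 366 days (Feb 29, 2236 is in that span).
Sep 17, 2236 → Sep 17, 2237: 365 days.
Sep 17, 2237 → Sep 17, 2238: 365 days.
Sep 17, 2238 → Sep 17, 2239: 365 days.
Sep 17, 2239 → Sep 17, 2240: 366 days (Feb 29, 2240 is in that span).
Sep 17, 2240 → Sep 17, 2241: 365 days.
Sep 17, 2241 → Sep 17, 2242: 365 days.
Sep 17, 2242 → Sep 17, 2243: 365 days.
Sep 17, 2243 → Sep 17, 2244: 366 days (Feb 29, 2244 is in that span).
Sep 17, 2244 → Oct 17, 2244: 30 days (September has 30).
Oct 17, 2244 → Nov 3, 2244: 17 days.
Total: 4796 days.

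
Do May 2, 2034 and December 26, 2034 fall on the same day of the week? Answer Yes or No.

Yes

From May 2, 2034 to Dec 26, 2034 is 238 days.
238 mod 7 = 0, so they are the same weekday.
(May 2, 2034 is a Tuesday; Dec 26, 2034 is a Tuesday.)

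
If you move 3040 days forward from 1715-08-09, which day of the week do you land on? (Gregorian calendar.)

Aug 9, 1715 is a Friday.
3040 mod 7 = 2, so 3040 days after a Friday is Friday + 2 = Sunday.

Sunday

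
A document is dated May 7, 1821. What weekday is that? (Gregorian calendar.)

Monday

Doomsday rule: the anchor day for the 1800s is Friday. For year 21: 21÷12 = 1 r 9, and 9÷4 = 2, so 1+9+2 = 12.
Friday + 12 ≡ Wednesday — that's 1821's doomsday.
In May the doomsday date is May 9.
May 7 is 2 days before May 9; 2 mod 7 = 2, so Wednesday − 2 = Monday.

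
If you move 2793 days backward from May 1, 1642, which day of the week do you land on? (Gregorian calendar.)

First find the weekday of May 1, 1642. Doomsday rule: the anchor day for the 1600s is Tuesday. For year 42: 42÷12 = 3 r 6, and 6÷4 = 1, so 3+6+1 = 10.
Tuesday + 10 ≡ Friday — that's 1642's doomsday.
In May the doomsday date is May 9.
May 1 is 8 days before May 9; 8 mod 7 = 1, so Friday − 1 = Thursday.
2793 mod 7 = 0, so 2793 days before a Thursday is Thursday − 0 = Thursday.

Thursday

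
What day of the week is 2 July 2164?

Doomsday rule: the anchor day for the 2100s is Sunday. For year 64: 64÷12 = 5 r 4, and 4÷4 = 1, so 5+4+1 = 10.
Sunday + 10 ≡ Wednesday — that's 2164's doomsday.
In July the doomsday date is Jul 11.
Jul 2 is 9 days before Jul 11; 9 mod 7 = 2, so Wednesday − 2 = Monday.

Monday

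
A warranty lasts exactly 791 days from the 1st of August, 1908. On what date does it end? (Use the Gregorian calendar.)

+365 (one year) → Aug 1, 1909 (426 left).
+365 (one year) → Aug 1, 1910 (61 left).
Aug has 31 days: +31 → Sep 1, 1910 (30 left).
Sep has 30 days: +30 → Oct 1, 1910 (0 left).

October 1, 1910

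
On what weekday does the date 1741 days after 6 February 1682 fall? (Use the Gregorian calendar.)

First find the weekday of Feb 6, 1682. Doomsday rule: the anchor day for the 1600s is Tuesday. For year 82: 82÷12 = 6 r 10, and 10÷4 = 2, so 6+10+2 = 18.
Tuesday + 18 ≡ Saturday — that's 1682's doomsday.
In February the doomsday date is Feb 28 (1682 is not a leap year).
Feb 6 is 22 days before Feb 28; 22 mod 7 = 1, so Saturday − 1 = Friday.
1741 mod 7 = 5, so 1741 days after a Friday is Friday + 5 = Wednesday.

Wednesday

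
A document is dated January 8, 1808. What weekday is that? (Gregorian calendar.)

Doomsday rule: the anchor day for the 1800s is Friday. For year 08: 8÷12 = 0 r 8, and 8÷4 = 2, so 0+8+2 = 10.
Friday + 10 ≡ Monday — that's 1808's doomsday.
In January the doomsday date is Jan 4 (1808 is a leap year (divisible by 4)).
Jan 8 is 4 days after Jan 4; 4 mod 7 = 4, so Monday + 4 = Friday.

Friday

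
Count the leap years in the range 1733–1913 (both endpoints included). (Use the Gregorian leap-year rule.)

Multiples of 4 in [1733,1913]: 45.
Of those, multiples of 100: 2 (not leap unless ÷400).
Multiples of 400: 0.
Leap years = 45 − 2 + 0 = 43.

43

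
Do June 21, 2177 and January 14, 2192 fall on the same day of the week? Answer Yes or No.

From Jun 21, 2177 to Jan 14, 2192 is 5320 days.
5320 mod 7 = 0, so they are the same weekday.
(Jun 21, 2177 is a Saturday; Jan 14, 2192 is a Saturday.)

Yes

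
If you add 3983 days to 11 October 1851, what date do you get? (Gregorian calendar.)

+366 (one year; includes Feb 29, 1852) → Oct 11, 1852 (3617 left).
+365 (one year) → Oct 11, 1853 (3252 left).
+365 (one year) → Oct 11, 1854 (2887 left).
+365 (one year) → Oct 11, 1855 (2522 left).
+366 (one year; includes Feb 29, 1856) → Oct 11, 1856 (2156 left).
+365 (one year) → Oct 11, 1857 (1791 left).
+365 (one year) → Oct 11, 1858 (1426 left).
+365 (one year) → Oct 11, 1859 (1061 left).
+366 (one year; includes Feb 29, 1860) → Oct 11, 1860 (695 left).
+365 (one year) → Oct 11, 1861 (330 left).
Oct has 31 days: +21 → Nov 1, 1861 (309 left).
Nov has 30 days: +30 → Dec 1, 1861 (279 left).
Dec has 31 days: +31 → Jan 1, 1862 (248 left).
Jan has 31 days: +31 → Feb 1, 1862 (217 left).
Feb has 28 days: +28 → Mar 1, 1862 (189 left).
Mar has 31 days: +31 → Apr 1, 1862 (158 left).
Apr has 30 days: +30 → May 1, 1862 (128 left).
May has 31 days: +31 → Jun 1, 1862 (97 left).
Jun has 30 days: +30 → Jul 1, 1862 (67 left).
Jul has 31 days: +31 → Aug 1, 1862 (36 left).
Aug has 31 days: +31 → Sep 1, 1862 (5 left).
+5 → Sep 6, 1862.

September 6, 1862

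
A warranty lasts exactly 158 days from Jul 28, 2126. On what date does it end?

Jul has 31 days: +4 → Aug 1, 2126 (154 left).
Aug has 31 days: +31 → Sep 1, 2126 (123 left).
Sep has 30 days: +30 → Oct 1, 2126 (93 left).
Oct has 31 days: +31 → Nov 1, 2126 (62 left).
Nov has 30 days: +30 → Dec 1, 2126 (32 left).
Dec has 31 days: +31 → Jan 1, 2127 (1 left).
+1 → Jan 2, 2127.

January 2, 2127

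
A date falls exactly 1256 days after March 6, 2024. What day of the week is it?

First find the weekday of Mar 6, 2024. Doomsday rule: the anchor day for the 2000s is Tuesday. For year 24: 24÷12 = 2 r 0, and 0÷4 = 0, so 2+0+0 = 2.
Tuesday + 2 ≡ Thursday — that's 2024's doomsday.
In March the doomsday date is Mar 14.
Mar 6 is 8 days before Mar 14; 8 mod 7 = 1, so Thursday − 1 = Wednesday.
1256 mod 7 = 3, so 1256 days after a Wednesday is Wednesday + 3 = Saturday.

Saturday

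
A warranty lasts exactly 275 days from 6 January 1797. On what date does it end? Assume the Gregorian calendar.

October 8, 1797

Jan has 31 days: +26 → Feb 1, 1797 (249 left).
Feb has 28 days: +28 → Mar 1, 1797 (221 left).
Mar has 31 days: +31 → Apr 1, 1797 (190 left).
Apr has 30 days: +30 → May 1, 1797 (160 left).
May has 31 days: +31 → Jun 1, 1797 (129 left).
Jun has 30 days: +30 → Jul 1, 1797 (99 left).
Jul has 31 days: +31 → Aug 1, 1797 (68 left).
Aug has 31 days: +31 → Sep 1, 1797 (37 left).
Sep has 30 days: +30 → Oct 1, 1797 (7 left).
+7 → Oct 8, 1797.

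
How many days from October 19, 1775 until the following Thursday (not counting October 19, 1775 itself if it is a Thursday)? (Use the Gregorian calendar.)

7

Oct 19, 1775 is a Thursday.
From Thursday to the next Thursday is 7 days.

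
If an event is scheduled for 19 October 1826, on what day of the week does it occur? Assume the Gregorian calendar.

Thursday

Doomsday rule: the anchor day for the 1800s is Friday. For year 26: 26÷12 = 2 r 2, and 2÷4 = 0, so 2+2+0 = 4.
Friday + 4 ≡ Tuesday — that's 1826's doomsday.
In October the doomsday date is Oct 10.
Oct 19 is 9 days after Oct 10; 9 mod 7 = 2, so Tuesday + 2 = Thursday.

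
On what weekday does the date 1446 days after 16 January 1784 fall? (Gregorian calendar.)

Tuesday

Jan 16, 1784 is a Friday.
1446 mod 7 = 4, so 1446 days after a Friday is Friday + 4 = Tuesday.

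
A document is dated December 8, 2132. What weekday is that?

Monday

January 1, 2132 is a Tuesday.
Jan 1, 2132 → Feb 1, 2132: 31 days (January has 31).
Feb 1, 2132 → Mar 1, 2132: 29 days (February has 29).
Mar 1, 2132 → Apr 1, 2132: 31 days (March has 31).
Apr 1, 2132 → May 1, 2132: 30 days (April has 30).
May 1, 2132 → Jun 1, 2132: 31 days (May has 31).
Jun 1, 2132 → Jul 1, 2132: 30 days (June has 30).
Jul 1, 2132 → Aug 1, 2132: 31 days (July has 31).
Aug 1, 2132 → Sep 1, 2132: 31 days (August has 31).
Sep 1, 2132 → Oct 1, 2132: 30 days (September has 30).
Oct 1, 2132 → Nov 1, 2132: 31 days (October has 31).
Nov 1, 2132 → Dec 1, 2132: 30 days (November has 30).
Dec 1, 2132 → Dec 8, 2132: 7 days.
Total: 342 days.
342 mod 7 = 6, so Tuesday + 6 = Monday.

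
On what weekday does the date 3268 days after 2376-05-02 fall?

Saturday

First find the weekday of May 2, 2376. Doomsday rule: the anchor day for the 2300s is Wednesday. For year 76: 76÷12 = 6 r 4, and 4÷4 = 1, so 6+4+1 = 11.
Wednesday + 11 ≡ Sunday — that's 2376's doomsday.
In May the doomsday date is May 9.
May 2 is 7 days before May 9; 7 mod 7 = 0, so Sunday − 0 = Sunday.
3268 mod 7 = 6, so 3268 days after a Sunday is Sunday + 6 = Saturday.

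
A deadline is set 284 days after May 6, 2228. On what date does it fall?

May has 31 days: +26 → Jun 1, 2228 (258 left).
Jun has 30 days: +30 → Jul 1, 2228 (228 left).
Jul has 31 days: +31 → Aug 1, 2228 (197 left).
Aug has 31 days: +31 → Sep 1, 2228 (166 left).
Sep has 30 days: +30 → Oct 1, 2228 (136 left).
Oct has 31 days: +31 → Nov 1, 2228 (105 left).
Nov has 30 days: +30 → Dec 1, 2228 (75 left).
Dec has 31 days: +31 → Jan 1, 2229 (44 left).
Jan has 31 days: +31 → Feb 1, 2229 (13 left).
+13 → Feb 14, 2229.

February 14, 2229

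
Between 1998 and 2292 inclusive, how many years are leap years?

Multiples of 4 in [1998,2292]: 74.
Of those, multiples of 100: 3 (not leap unless ÷400).
Multiples of 400: 1.
Leap years = 74 − 3 + 1 = 72.

72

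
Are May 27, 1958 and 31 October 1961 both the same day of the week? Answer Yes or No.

Yes

From May 27, 1958 to Oct 31, 1961 is 1253 days.
1253 mod 7 = 0, so they are the same weekday.
(May 27, 1958 is a Tuesday; Oct 31, 1961 is a Tuesday.)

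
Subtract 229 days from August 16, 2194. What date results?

−16 → Jul 31, 2194 (end of Jul, 31 days; 213 left).
−31 → Jun 30, 2194 (end of Jun, 30 days; 182 left).
−30 → May 31, 2194 (end of May, 31 days; 152 left).
−31 → Apr 30, 2194 (end of Apr, 30 days; 121 left).
−30 → Mar 31, 2194 (end of Mar, 31 days; 91 left).
−31 → Feb 28, 2194 (end of Feb, 28 days; 60 left).
−28 → Jan 31, 2194 (end of Jan, 31 days; 32 left).
−31 → Dec 31, 2193 (end of Dec, 31 days; 1 left).
−1 → Dec 30, 2193.

December 30, 2193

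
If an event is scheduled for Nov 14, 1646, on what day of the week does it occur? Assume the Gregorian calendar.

Doomsday rule: the anchor day for the 1600s is Tuesday. For year 46: 46÷12 = 3 r 10, and 10÷4 = 2, so 3+10+2 = 15.
Tuesday + 15 ≡ Wednesday — that's 1646's doomsday.
In November the doomsday date is Nov 7.
Nov 14 is 7 days after Nov 7; 7 mod 7 = 0, so Wednesday + 0 = Wednesday.

Wednesday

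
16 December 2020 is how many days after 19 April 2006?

5355

Apr 19, 2006 → Apr 19, 2007: 365 days.
Apr 19, 2007 → Apr 19, 2008: 366 days (Feb 29, 2008 is in that span).
Apr 19, 2008 → Apr 19, 2009: 365 days.
Apr 19, 2009 → Apr 19, 2010: 365 days.
Apr 19, 2010 → Apr 19, 2011: 365 days.
Apr 19, 2011 → Apr 19, 2012: 366 days (Feb 29, 2012 is in that span).
Apr 19, 2012 → Apr 19, 2013: 365 days.
Apr 19, 2013 → Apr 19, 2014: 365 days.
Apr 19, 2014 → Apr 19, 2015: 365 days.
Apr 19, 2015 → Apr 19, 2016: 366 days (Feb 29, 2016 is in that span).
Apr 19, 2016 → Apr 19, 2017: 365 days.
Apr 19, 2017 → Apr 19, 2018: 365 days.
Apr 19, 2018 → Apr 19, 2019: 365 days.
Apr 19, 2019 → Apr 19, 2020: 366 days (Feb 29, 2020 is in that span).
Apr 19, 2020 → May 19, 2020: 30 days (April has 30).
May 19, 2020 → Jun 19, 2020: 31 days (May has 31).
Jun 19, 2020 → Jul 19, 2020: 30 days (June has 30).
Jul 19, 2020 → Aug 19, 2020: 31 days (July has 31).
Aug 19, 2020 → Sep 19, 2020: 31 days (August has 31).
Sep 19, 2020 → Oct 19, 2020: 30 days (September has 30).
Oct 19, 2020 → Nov 19, 2020: 31 days (October has 31).
Nov 19, 2020 → Dec 16, 2020: 27 days.
Total: 5355 days.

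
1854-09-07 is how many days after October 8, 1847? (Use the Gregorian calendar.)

Oct 8, 1847 → Oct 8, 1848: 366 days (Feb 29, 1848 is in that span).
Oct 8, 1848 → Oct 8, 1849: 365 days.
Oct 8, 1849 → Oct 8, 1850: 365 days.
Oct 8, 1850 → Oct 8, 1851: 365 days.
Oct 8, 1851 → Oct 8, 1852: 366 days (Feb 29, 1852 is in that span).
Oct 8, 1852 → Oct 8, 1853: 365 days.
Oct 8, 1853 → Nov 8, 1853: 31 days (October has 31).
Nov 8, 1853 → Dec 8, 1853: 30 days (November has 30).
Dec 8, 1853 → Jan 8, 1854: 31 days (December has 31).
Jan 8, 1854 → Feb 8, 1854: 31 days (January has 31).
Feb 8, 1854 → Mar 8, 1854: 28 days (February has 28).
Mar 8, 1854 → Apr 8, 1854: 31 days (March has 31).
Apr 8, 1854 → May 8, 1854: 30 days (April has 30).
May 8, 1854 → Jun 8, 1854: 31 days (May has 31).
Jun 8, 1854 → Jul 8, 1854: 30 days (June has 30).
Jul 8, 1854 → Aug 8, 1854: 31 days (July has 31).
Aug 8, 1854 → Sep 7, 1854: 30 days.
Total: 2526 days.

2526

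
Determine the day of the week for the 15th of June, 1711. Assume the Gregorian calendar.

Doomsday rule: the anchor day for the 1700s is Sunday. For year 11: 11÷12 = 0 r 11, and 11÷4 = 2, so 0+11+2 = 13.
Sunday + 13 ≡ Saturday — that's 1711's doomsday.
In June the doomsday date is Jun 6.
Jun 15 is 9 days after Jun 6; 9 mod 7 = 2, so Saturday + 2 = Monday.

Monday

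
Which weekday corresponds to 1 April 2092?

Tuesday

Doomsday rule: the anchor day for the 2000s is Tuesday. For year 92: 92÷12 = 7 r 8, and 8÷4 = 2, so 7+8+2 = 17.
Tuesday + 17 ≡ Friday — that's 2092's doomsday.
In April the doomsday date is Apr 4.
Apr 1 is 3 days before Apr 4; 3 mod 7 = 3, so Friday − 3 = Tuesday.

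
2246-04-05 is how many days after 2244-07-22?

Jul 22, 2244 → Jul 22, 2245: 365 days.
Jul 22, 2245 → Aug 22, 2245: 31 days (July has 31).
Aug 22, 2245 → Sep 22, 2245: 31 days (August has 31).
Sep 22, 2245 → Oct 22, 2245: 30 days (September has 30).
Oct 22, 2245 → Nov 22, 2245: 31 days (October has 31).
Nov 22, 2245 → Dec 22, 2245: 30 days (November has 30).
Dec 22, 2245 → Jan 22, 2246: 31 days (December has 31).
Jan 22, 2246 → Feb 22, 2246: 31 days (January has 31).
Feb 22, 2246 → Mar 22, 2246: 28 days (February has 28).
Mar 22, 2246 → Apr 5, 2246: 14 days.
Total: 622 days.

622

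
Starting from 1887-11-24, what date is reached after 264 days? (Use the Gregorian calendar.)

Nov has 30 days: +7 → Dec 1, 1887 (257 left).
Dec has 31 days: +31 → Jan 1, 1888 (226 left).
Jan has 31 days: +31 → Feb 1, 1888 (195 left).
Feb has 29 days: +29 → Mar 1, 1888 (166 left).
Mar has 31 days: +31 → Apr 1, 1888 (135 left).
Apr has 30 days: +30 → May 1, 1888 (105 left).
May has 31 days: +31 → Jun 1, 1888 (74 left).
Jun has 30 days: +30 → Jul 1, 1888 (44 left).
Jul has 31 days: +31 → Aug 1, 1888 (13 left).
+13 → Aug 14, 1888.

August 14, 1888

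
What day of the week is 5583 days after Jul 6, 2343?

Jul 6, 2343 is a Tuesday.
5583 mod 7 = 4, so 5583 days after a Tuesday is Tuesday + 4 = Saturday.

Saturday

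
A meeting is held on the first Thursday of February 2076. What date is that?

February 1, 2076 is a Saturday.
The first Thursday is therefore February 6 (5 days later).

February 6, 2076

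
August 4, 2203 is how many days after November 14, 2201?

628

Nov 14, 2201 → Nov 14, 2202: 365 days.
Nov 14, 2202 → Dec 14, 2202: 30 days (November has 30).
Dec 14, 2202 → Jan 14, 2203: 31 days (December has 31).
Jan 14, 2203 → Feb 14, 2203: 31 days (January has 31).
Feb 14, 2203 → Mar 14, 2203: 28 days (February has 28).
Mar 14, 2203 → Apr 14, 2203: 31 days (March has 31).
Apr 14, 2203 → May 14, 2203: 30 days (April has 30).
May 14, 2203 → Jun 14, 2203: 31 days (May has 31).
Jun 14, 2203 → Jul 14, 2203: 30 days (June has 30).
Jul 14, 2203 → Aug 4, 2203: 21 days.
Total: 628 days.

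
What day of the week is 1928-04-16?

Doomsday rule: the anchor day for the 1900s is Wednesday. For year 28: 28÷12 = 2 r 4, and 4÷4 = 1, so 2+4+1 = 7.
Wednesday + 7 ≡ Wednesday — that's 1928's doomsday.
In April the doomsday date is Apr 4.
Apr 16 is 12 days after Apr 4; 12 mod 7 = 5, so Wednesday + 5 = Monday.

Monday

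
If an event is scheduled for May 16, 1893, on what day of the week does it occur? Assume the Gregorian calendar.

Tuesday

Doomsday rule: the anchor day for the 1800s is Friday. For year 93: 93÷12 = 7 r 9, and 9÷4 = 2, so 7+9+2 = 18.
Friday + 18 ≡ Tuesday — that's 1893's doomsday.
In May the doomsday date is May 9.
May 16 is 7 days after May 9; 7 mod 7 = 0, so Tuesday + 0 = Tuesday.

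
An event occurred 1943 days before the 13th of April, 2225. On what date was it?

−365 (one year) → Apr 13, 2224 (1578 left).
−366 (one year; includes Feb 29, 2224) → Apr 13, 2223 (1212 left).
−365 (one year) → Apr 13, 2222 (847 left).
−365 (one year) → Apr 13, 2221 (482 left).
−365 (one year) → Apr 13, 2220 (117 left).
−13 → Mar 31, 2220 (end of Mar, 31 days; 104 left).
−31 → Feb 29, 2220 (end of Feb, 29 days; 73 left).
−29 → Jan 31, 2220 (end of Jan, 31 days; 44 left).
−31 → Dec 31, 2219 (end of Dec, 31 days; 13 left).
−13 → Dec 18, 2219.

December 18, 2219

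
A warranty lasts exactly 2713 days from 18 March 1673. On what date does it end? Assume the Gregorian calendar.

August 21, 1680

+365 (one year) → Mar 18, 1674 (2348 left).
+365 (one year) → Mar 18, 1675 (1983 left).
+366 (one year; includes Feb 29, 1676) → Mar 18, 1676 (1617 left).
+365 (one year) → Mar 18, 1677 (1252 left).
+365 (one year) → Mar 18, 1678 (887 left).
+365 (one year) → Mar 18, 1679 (522 left).
+366 (one year; includes Feb 29, 1680) → Mar 18, 1680 (156 left).
Mar has 31 days: +14 → Apr 1, 1680 (142 left).
Apr has 30 days: +30 → May 1, 1680 (112 left).
May has 31 days: +31 → Jun 1, 1680 (81 left).
Jun has 30 days: +30 → Jul 1, 1680 (51 left).
Jul has 31 days: +31 → Aug 1, 1680 (20 left).
+20 → Aug 21, 1680.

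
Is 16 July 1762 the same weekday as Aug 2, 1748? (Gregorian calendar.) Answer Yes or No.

Yes

From Aug 2, 1748 to Jul 16, 1762 is 5096 days.
5096 mod 7 = 0, so they are the same weekday.
(Aug 2, 1748 is a Friday; Jul 16, 1762 is a Friday.)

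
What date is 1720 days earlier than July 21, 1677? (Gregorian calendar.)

November 4, 1672

−365 (one year) → Jul 21, 1676 (1355 left).
−366 (one year; includes Feb 29, 1676) → Jul 21, 1675 (989 left).
−365 (one year) → Jul 21, 1674 (624 left).
−365 (one year) → Jul 21, 1673 (259 left).
−21 → Jun 30, 1673 (end of Jun, 30 days; 238 left).
−30 → May 31, 1673 (end of May, 31 days; 208 left).
−31 → Apr 30, 1673 (end of Apr, 30 days; 177 left).
−30 → Mar 31, 1673 (end of Mar, 31 days; 147 left).
−31 → Feb 28, 1673 (end of Feb, 28 days; 116 left).
−28 → Jan 31, 1673 (end of Jan, 31 days; 88 left).
−31 → Dec 31, 1672 (end of Dec, 31 days; 57 left).
−31 → Nov 30, 1672 (end of Nov, 30 days; 26 left).
−26 → Nov 4, 1672.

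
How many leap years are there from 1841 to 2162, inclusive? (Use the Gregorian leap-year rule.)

78

Multiples of 4 in [1841,2162]: 80.
Of those, multiples of 100: 3 (not leap unless ÷400).
Multiples of 400: 1.
Leap years = 80 − 3 + 1 = 78.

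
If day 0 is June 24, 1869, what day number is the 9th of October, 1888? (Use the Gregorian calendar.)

7047

Jun 24, 1869 → Jun 24, 1870: 365 days.
Jun 24, 1870 → Jun 24, 1871: 365 days.
Jun 24, 1871 → Jun 24, 1872: 366 days (Feb 29, 1872 is in that span).
Jun 24, 1872 → Jun 24, 1873: 365 days.
Jun 24, 1873 → Jun 24, 1874: 365 days.
Jun 24, 1874 → Jun 24, 1875: 365 days.
Jun 24, 1875 → Jun 24, 1876: 366 days (Feb 29, 1876 is in that span).
Jun 24, 1876 → Jun 24, 1877: 365 days.
Jun 24, 1877 → Jun 24, 1878: 365 days.
Jun 24, 1878 → Jun 24, 1879: 365 days.
Jun 24, 1879 → Jun 24, 1880: 366 days (Feb 29, 1880 is in that span).
Jun 24, 1880 → Jun 24, 1881: 365 days.
Jun 24, 1881 → Jun 24, 1882: 365 days.
Jun 24, 1882 → Jun 24, 1883: 365 days.
Jun 24, 1883 → Jun 24, 1884: 366 days (Feb 29, 1884 is in that span).
Jun 24, 1884 → Jun 24, 1885: 365 days.
Jun 24, 1885 → Jun 24, 1886: 365 days.
Jun 24, 1886 → Jun 24, 1887: 365 days.
Jun 24, 1887 → Jun 24, 1888: 366 days (Feb 29, 1888 is in that span).
Jun 24, 1888 → Jul 24, 1888: 30 days (June has 30).
Jul 24, 1888 → Aug 24, 1888: 31 days (July has 31).
Aug 24, 1888 → Sep 24, 1888: 31 days (August has 31).
Sep 24, 1888 → Oct 9, 1888: 15 days.
Total: 7047 days.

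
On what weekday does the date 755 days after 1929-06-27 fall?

Wednesday

Jun 27, 1929 is a Thursday.
755 mod 7 = 6, so 755 days after a Thursday is Thursday + 6 = Wednesday.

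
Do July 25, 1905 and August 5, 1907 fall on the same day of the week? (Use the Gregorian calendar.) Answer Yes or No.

From Jul 25, 1905 to Aug 5, 1907 is 741 days.
741 mod 7 = 6, so they are different weekdays.
(Jul 25, 1905 is a Tuesday; Aug 5, 1907 is a Monday.)

No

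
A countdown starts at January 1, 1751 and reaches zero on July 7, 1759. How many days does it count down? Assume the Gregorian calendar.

3109

Jan 1, 1751 → Jan 1, 1752: 365 days.
Jan 1, 1752 → Jan 1, 1753: 366 days (Feb 29, 1752 is in that span).
Jan 1, 1753 → Jan 1, 1754: 365 days.
Jan 1, 1754 → Jan 1, 1755: 365 days.
Jan 1, 1755 → Jan 1, 1756: 365 days.
Jan 1, 1756 → Jan 1, 1757: 366 days (Feb 29, 1756 is in that span).
Jan 1, 1757 → Jan 1, 1758: 365 days.
Jan 1, 1758 → Jan 1, 1759: 365 days.
Jan 1, 1759 → Feb 1, 1759: 31 days (January has 31).
Feb 1, 1759 → Mar 1, 1759: 28 days (February has 28).
Mar 1, 1759 → Apr 1, 1759: 31 days (March has 31).
Apr 1, 1759 → May 1, 1759: 30 days (April has 30).
May 1, 1759 → Jun 1, 1759: 31 days (May has 31).
Jun 1, 1759 → Jul 1, 1759: 30 days (June has 30).
Jul 1, 1759 → Jul 7, 1759: 6 days.
Total: 3109 days.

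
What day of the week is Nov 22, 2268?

Sunday

Doomsday rule: the anchor day for the 2200s is Friday. For year 68: 68÷12 = 5 r 8, and 8÷4 = 2, so 5+8+2 = 15.
Friday + 15 ≡ Saturday — that's 2268's doomsday.
In November the doomsday date is Nov 7.
Nov 22 is 15 days after Nov 7; 15 mod 7 = 1, so Saturday + 1 = Sunday.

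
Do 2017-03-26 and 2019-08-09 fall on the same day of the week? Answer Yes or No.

From Mar 26, 2017 to Aug 9, 2019 is 866 days.
866 mod 7 = 5, so they are different weekdays.
(Mar 26, 2017 is a Sunday; Aug 9, 2019 is a Friday.)

No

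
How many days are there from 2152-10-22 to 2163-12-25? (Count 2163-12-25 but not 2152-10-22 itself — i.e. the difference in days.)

4081

Oct 22, 2152 → Oct 22, 2153: 365 days.
Oct 22, 2153 → Oct 22, 2154: 365 days.
Oct 22, 2154 → Oct 22, 2155: 365 days.
Oct 22, 2155 → Oct 22, 2156: 366 days (Feb 29, 2156 is in that span).
Oct 22, 2156 → Oct 22, 2157: 365 days.
Oct 22, 2157 → Oct 22, 2158: 365 days.
Oct 22, 2158 → Oct 22, 2159: 365 days.
Oct 22, 2159 → Oct 22, 2160: 366 days (Feb 29, 2160 is in that span).
Oct 22, 2160 → Oct 22, 2161: 365 days.
Oct 22, 2161 → Oct 22, 2162: 365 days.
Oct 22, 2162 → Oct 22, 2163: 365 days.
Oct 22, 2163 → Nov 22, 2163: 31 days (October has 31).
Nov 22, 2163 → Dec 22, 2163: 30 days (November has 30).
Dec 22, 2163 → Dec 25, 2163: 3 days.
Total: 4081 days.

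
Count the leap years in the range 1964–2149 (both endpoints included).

46

Multiples of 4 in [1964,2149]: 47.
Of those, multiples of 100: 2 (not leap unless ÷400).
Multiples of 400: 1.
Leap years = 47 − 2 + 1 = 46.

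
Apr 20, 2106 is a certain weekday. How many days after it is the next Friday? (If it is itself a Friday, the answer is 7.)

Apr 20, 2106 is a Tuesday.
From Tuesday to the next Friday is 3 days.

3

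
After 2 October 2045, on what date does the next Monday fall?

Oct 2, 2045 is a Monday.
From Monday to the next Monday is 7 days.
Oct 2, 2045 + 7 = Oct 9, 2045.

October 9, 2045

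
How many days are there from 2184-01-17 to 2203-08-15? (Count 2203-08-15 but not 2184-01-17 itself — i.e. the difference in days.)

Jan 17, 2184 → Jan 17, 2185: 366 days (Feb 29, 2184 is in that span).
Jan 17, 2185 → Jan 17, 2186: 365 days.
Jan 17, 2186 → Jan 17, 2187: 365 days.
Jan 17, 2187 → Jan 17, 2188: 365 days.
Jan 17, 2188 → Jan 17, 2189: 366 days (Feb 29, 2188 is in that span).
Jan 17, 2189 → Jan 17, 2190: 365 days.
Jan 17, 2190 → Jan 17, 2191: 365 days.
Jan 17, 2191 → Jan 17, 2192: 365 days.
Jan 17, 2192 → Jan 17, 2193: 366 days (Feb 29, 2192 is in that span).
Jan 17, 2193 → Jan 17, 2194: 365 days.
Jan 17, 2194 → Jan 17, 2195: 365 days.
Jan 17, 2195 → Jan 17, 2196: 365 days.
Jan 17, 2196 → Jan 17, 2197: 366 days (Feb 29, 2196 is in that span).
Jan 17, 2197 → Jan 17, 2198: 365 days.
Jan 17, 2198 → Jan 17, 2199: 365 days.
Jan 17, 2199 → Jan 17, 2200: 365 days.
Jan 17, 2200 → Jan 17, 2201: 365 days.
Jan 17, 2201 → Jan 17, 2202: 365 days.
Jan 17, 2202 → Jan 17, 2203: 365 days.
Jan 17, 2203 → Feb 17, 2203: 31 days (January has 31).
Feb 17, 2203 → Mar 17, 2203: 28 days (February has 28).
Mar 17, 2203 → Apr 17, 2203: 31 days (March has 31).
Apr 17, 2203 → May 17, 2203: 30 days (April has 30).
May 17, 2203 → Jun 17, 2203: 31 days (May has 31).
Jun 17, 2203 → Jul 17, 2203: 30 days (June has 30).
Jul 17, 2203 → Aug 15, 2203: 29 days.
Total: 7149 days.

7149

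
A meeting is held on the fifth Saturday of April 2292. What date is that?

April 1, 2292 is a Friday.
The first Saturday is therefore April 2 (1 days later).
The fifth Saturday is 2 + 4×7 = April 30.

April 30, 2292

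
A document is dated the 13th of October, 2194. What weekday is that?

January 1, 2194 is a Wednesday.
Jan 1, 2194 → Feb 1, 2194: 31 days (January has 31).
Feb 1, 2194 → Mar 1, 2194: 28 days (February has 28).
Mar 1, 2194 → Apr 1, 2194: 31 days (March has 31).
Apr 1, 2194 → May 1, 2194: 30 days (April has 30).
May 1, 2194 → Jun 1, 2194: 31 days (May has 31).
Jun 1, 2194 → Jul 1, 2194: 30 days (June has 30).
Jul 1, 2194 → Aug 1, 2194: 31 days (July has 31).
Aug 1, 2194 → Sep 1, 2194: 31 days (August has 31).
Sep 1, 2194 → Oct 1, 2194: 30 days (September has 30).
Oct 1, 2194 → Oct 13, 2194: 12 days.
Total: 285 days.
285 mod 7 = 5, so Wednesday + 5 = Monday.

Monday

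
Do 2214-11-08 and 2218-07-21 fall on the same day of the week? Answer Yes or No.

From Nov 8, 2214 to Jul 21, 2218 is 1351 days.
1351 mod 7 = 0, so they are the same weekday.
(Nov 8, 2214 is a Tuesday; Jul 21, 2218 is a Tuesday.)

Yes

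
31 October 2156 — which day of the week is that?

Doomsday rule: the anchor day for the 2100s is Sunday. For year 56: 56÷12 = 4 r 8, and 8÷4 = 2, so 4+8+2 = 14.
Sunday + 14 ≡ Sunday — that's 2156's doomsday.
In October the doomsday date is Oct 10.
Oct 31 is 21 days after Oct 10; 21 mod 7 = 0, so Sunday + 0 = Sunday.

Sunday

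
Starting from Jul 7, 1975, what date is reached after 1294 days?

+366 (one year; includes Feb 29, 1976) → Jul 7, 1976 (928 left).
+365 (one year) → Jul 7, 1977 (563 left).
+365 (one year) → Jul 7, 1978 (198 left).
Jul has 31 days: +25 → Aug 1, 1978 (173 left).
Aug has 31 days: +31 → Sep 1, 1978 (142 left).
Sep has 30 days: +30 → Oct 1, 1978 (112 left).
Oct has 31 days: +31 → Nov 1, 1978 (81 left).
Nov has 30 days: +30 → Dec 1, 1978 (51 left).
Dec has 31 days: +31 → Jan 1, 1979 (20 left).
+20 → Jan 21, 1979.

January 21, 1979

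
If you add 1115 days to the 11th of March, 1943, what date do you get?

+366 (one year; includes Feb 29, 1944) → Mar 11, 1944 (749 left).
+365 (one year) → Mar 11, 1945 (384 left).
Mar has 31 days: +21 → Apr 1, 1945 (363 left).
Apr has 30 days: +30 → May 1, 1945 (333 left).
May has 31 days: +31 → Jun 1, 1945 (302 left).
Jun has 30 days: +30 → Jul 1, 1945 (272 left).
Jul has 31 days: +31 → Aug 1, 1945 (241 left).
Aug has 31 days: +31 → Sep 1, 1945 (210 left).
Sep has 30 days: +30 → Oct 1, 1945 (180 left).
Oct has 31 days: +31 → Nov 1, 1945 (149 left).
Nov has 30 days: +30 → Dec 1, 1945 (119 left).
Dec has 31 days: +31 → Jan 1, 1946 (88 left).
Jan has 31 days: +31 → Feb 1, 1946 (57 left).
Feb has 28 days: +28 → Mar 1, 1946 (29 left).
+29 → Mar 30, 1946.

March 30, 1946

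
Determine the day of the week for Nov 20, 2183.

January 1, 2183 is a Wednesday.
Jan 1, 2183 → Feb 1, 2183: 31 days (January has 31).
Feb 1, 2183 → Mar 1, 2183: 28 days (February has 28).
Mar 1, 2183 → Apr 1, 2183: 31 days (March has 31).
Apr 1, 2183 → May 1, 2183: 30 days (April has 30).
May 1, 2183 → Jun 1, 2183: 31 days (May has 31).
Jun 1, 2183 → Jul 1, 2183: 30 days (June has 30).
Jul 1, 2183 → Aug 1, 2183: 31 days (July has 31).
Aug 1, 2183 → Sep 1, 2183: 31 days (August has 31).
Sep 1, 2183 → Oct 1, 2183: 30 days (September has 30).
Oct 1, 2183 → Nov 1, 2183: 31 days (October has 31).
Nov 1, 2183 → Nov 20, 2183: 19 days.
Total: 323 days.
323 mod 7 = 1, so Wednesday + 1 = Thursday.

Thursday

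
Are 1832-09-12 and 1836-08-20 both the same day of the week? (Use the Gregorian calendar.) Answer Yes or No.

From Sep 12, 1832 to Aug 20, 1836 is 1438 days.
1438 mod 7 = 3, so they are different weekdays.
(Sep 12, 1832 is a Wednesday; Aug 20, 1836 is a Saturday.)

No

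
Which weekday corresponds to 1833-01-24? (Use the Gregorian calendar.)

Doomsday rule: the anchor day for the 1800s is Friday. For year 33: 33÷12 = 2 r 9, and 9÷4 = 2, so 2+9+2 = 13.
Friday + 13 ≡ Thursday — that's 1833's doomsday.
In January the doomsday date is Jan 3 (1833 is not a leap year).
Jan 24 is 21 days after Jan 3; 21 mod 7 = 0, so Thursday + 0 = Thursday.

Thursday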